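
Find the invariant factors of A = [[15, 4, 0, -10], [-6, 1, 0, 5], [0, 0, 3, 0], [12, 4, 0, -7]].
The Jordan structure of A has elementary divisors (x - 3)^2, (x - 3), (x - 3). Arranging the block sizes at each eigenvalue in decreasing order and taking row products gives the invariant factors.

Invariant factors (smallest first, each dividing the next): x - 3, x - 3, (x - 3)^2.

Check: the last factor (x - 3)^2 is the minimal polynomial, and the product (x - 3)^4 is the characteristic polynomial.

x - 3, x - 3, (x - 3)^2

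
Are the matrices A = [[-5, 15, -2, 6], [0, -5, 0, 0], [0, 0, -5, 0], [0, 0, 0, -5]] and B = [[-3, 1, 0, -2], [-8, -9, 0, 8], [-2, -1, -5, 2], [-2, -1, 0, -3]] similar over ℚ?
Yes.

Two matrices over a field are similar if and only if they have the same invariant factors.

Both A and B have characteristic polynomial (x + 5)^4 and minimal polynomial (x + 5)^2. Computing further, both have invariant factors x + 5, x + 5, (x + 5)^2. Hence A and B are similar.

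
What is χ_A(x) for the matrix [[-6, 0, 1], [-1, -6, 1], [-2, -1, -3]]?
χ_A(x) = (x + 5)^3

xI - A = [[x + 6, 0, -1], [1, x + 6, -1], [2, 1, x + 3]].

Expanding det(xI - A) along the first row:
det(xI - A) = + (x + 6)·det([[x + 6, -1], [1, x + 3]]) - (0)·det([[1, -1], [2, x + 3]]) + (-1)·det([[1, x + 6], [2, 1]]).

Evaluating gives χ_A(x) = x^3 + 15x^2 + 75x + 125 = (x + 5)^3.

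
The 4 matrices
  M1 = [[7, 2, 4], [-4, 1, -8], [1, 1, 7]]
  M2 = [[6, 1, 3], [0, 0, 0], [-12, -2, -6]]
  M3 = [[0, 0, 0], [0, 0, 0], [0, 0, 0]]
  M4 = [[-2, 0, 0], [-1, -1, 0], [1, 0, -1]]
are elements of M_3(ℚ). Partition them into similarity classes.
Characteristic polynomials: χ_{M1} = (x - 5)^3, χ_{M2} = x^3, χ_{M3} = x^3, χ_{M4} = (x + 1)^2(x + 2).

{M1}: invariant factors x - 5, (x - 5)^2.

{M2}: invariant factors x, x^2.

{M3}: invariant factors x, x, x.

{M4}: invariant factors x + 1, (x + 1)(x + 2).

Matrices are similar if and only if their invariant-factor lists agree; the partition into similarity classes is {M1}, {M2}, {M3}, {M4}.

4 classes: {M1}, {M2}, {M3}, {M4}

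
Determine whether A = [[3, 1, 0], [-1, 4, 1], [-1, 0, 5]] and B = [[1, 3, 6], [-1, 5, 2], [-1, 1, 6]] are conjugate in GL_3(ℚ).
Both have characteristic polynomial (x - 4)^3, but the minimal polynomial of A is (x - 4)^3 while the minimal polynomial of B is (x - 4)^2. The minimal polynomial is a similarity invariant, so A and B are not similar.

No.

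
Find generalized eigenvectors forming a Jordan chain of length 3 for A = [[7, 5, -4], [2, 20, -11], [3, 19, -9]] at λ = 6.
v_1 = [[-2, -2, -3]]^T, v_2 = [[0, 1, 1]]^T, v_3 = [[1, 3, 4]]^T

We seek v_1 ∈ ker((A - 6I)^3) \ ker((A - 6I)^2), then set v_{i+1} = (A - 6I) v_i.

One such chain is v_1 = [[-2, -2, -3]]^T, v_2 = [[0, 1, 1]]^T, v_3 = [[1, 3, 4]]^T. Check: (A - 6I) v_3 = [[0, 0, 0]]^T = 0.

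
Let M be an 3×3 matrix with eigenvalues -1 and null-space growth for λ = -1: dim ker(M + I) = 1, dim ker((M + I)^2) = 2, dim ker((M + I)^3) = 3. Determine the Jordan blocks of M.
λ = -1: successive nullity increments [1, 1, 1] count blocks of size ≥ k; block sizes are [3].

Jordan blocks: (-1, 3)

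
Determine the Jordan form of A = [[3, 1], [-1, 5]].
The characteristic polynomial is det(xI - A) = (x - 4)^2, so the eigenvalues are 4 (algebraic multiplicity 2).

For λ = 4: rank(A - 4I) = 1, rank((A - 4I)^2) = 0. The eigenspace has dimension 2 - 1 = 1, so there is 1 Jordan block; the rank sequence gives block sizes [2].

Assembling the blocks gives the Jordan form J above.

J = [[4, 1], [0, 4]]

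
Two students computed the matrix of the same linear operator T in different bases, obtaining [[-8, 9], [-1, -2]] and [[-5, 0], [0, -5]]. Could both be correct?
Both have characteristic polynomial (x + 5)^2, but the minimal polynomial of A is (x + 5)^2 while the minimal polynomial of B is x + 5. The minimal polynomial is a similarity invariant, so A and B are not similar.

No.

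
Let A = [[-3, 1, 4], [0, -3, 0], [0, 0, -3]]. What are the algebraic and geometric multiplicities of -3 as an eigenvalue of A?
algebraic multiplicity 3, geometric multiplicity 2

The characteristic polynomial is (x + 3)^3, so the factor x + 3 appears with exponent 3: the algebraic multiplicity is 3.

rank(A + 3I) = 1, so the eigenspace has dimension 3 - 1 = 2: the geometric multiplicity is 2.

Since 2 < 3, A is not diagonalizable.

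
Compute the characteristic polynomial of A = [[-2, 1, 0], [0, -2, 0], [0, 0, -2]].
xI - A = [[x + 2, -1, 0], [0, x + 2, 0], [0, 0, x + 2]].

Expanding det(xI - A) along the first row:
det(xI - A) = + (x + 2)·det([[x + 2, 0], [0, x + 2]]) - (-1)·det([[0, 0], [0, x + 2]]) + (0)·det([[0, x + 2], [0, 0]]).

Evaluating gives χ_A(x) = x^3 + 6x^2 + 12x + 8 = (x + 2)^3.

χ_A(x) = (x + 2)^3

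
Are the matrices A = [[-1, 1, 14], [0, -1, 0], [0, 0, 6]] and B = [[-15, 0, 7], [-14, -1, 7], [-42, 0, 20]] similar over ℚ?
No.

Both have characteristic polynomial (x - 6)(x + 1)^2, but the minimal polynomial of A is (x - 6)(x + 1)^2 while the minimal polynomial of B is (x - 6)(x + 1). The minimal polynomial is a similarity invariant, so A and B are not similar.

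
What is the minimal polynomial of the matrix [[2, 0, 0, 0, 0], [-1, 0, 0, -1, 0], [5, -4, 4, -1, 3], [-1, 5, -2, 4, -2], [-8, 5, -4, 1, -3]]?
The characteristic polynomial factors as (x - 2)^2(x - 1)^3. The minimal polynomial is ∏(x - λ)^{k_λ} where k_λ is the size of the largest Jordan block at λ.

For λ = 1: rank(A - I) = 3, and the largest Jordan block has size 2 (the smallest k with rank((A - I)^k) = rank((A - I)^(k+1))).
For λ = 2: rank(A - 2I) = 3, and the largest Jordan block has size 1 (the smallest k with rank((A - 2I)^k) = rank((A - 2I)^(k+1))).

So m_A(x) = (x - 2)(x - 1)^2.

m_A(x) = (x - 2)(x - 1)^2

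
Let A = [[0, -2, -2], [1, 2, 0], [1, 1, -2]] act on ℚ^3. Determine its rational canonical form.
R = [[0, 0, -2], [1, 0, 0], [0, 1, 0]]

The invariant factors of A (the non-unit diagonal entries of the Smith normal form of xI - A over ℚ[x]) are x^3 + 2, each dividing the next. The characteristic polynomial is their product, x^3 + 2.

The rational canonical form is the block-diagonal matrix of companion matrices C(f_i):
R = [[0, 0, -2], [1, 0, 0], [0, 1, 0]].

Note the characteristic polynomial does not split into linear factors over ℚ, so A has no Jordan form over ℚ; the rational canonical form exists over any field.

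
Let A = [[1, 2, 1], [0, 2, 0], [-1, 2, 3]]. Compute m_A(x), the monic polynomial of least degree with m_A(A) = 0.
The characteristic polynomial factors as (x - 2)^3. The minimal polynomial is ∏(x - λ)^{k_λ} where k_λ is the size of the largest Jordan block at λ.

For λ = 2: rank(A - 2I) = 1, and the largest Jordan block has size 2 (the smallest k with rank((A - 2I)^k) = rank((A - 2I)^(k+1))).

So m_A(x) = (x - 2)^2.

m_A(x) = (x - 2)^2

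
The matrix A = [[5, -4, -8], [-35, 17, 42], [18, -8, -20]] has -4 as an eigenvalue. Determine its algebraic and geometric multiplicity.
algebraic multiplicity 1, geometric multiplicity 1

The characteristic polynomial is (x - 3)^2(x + 4), so the factor x + 4 appears with exponent 1: the algebraic multiplicity is 1.

rank(A + 4I) = 2, so the eigenspace has dimension 3 - 2 = 1: the geometric multiplicity is 1.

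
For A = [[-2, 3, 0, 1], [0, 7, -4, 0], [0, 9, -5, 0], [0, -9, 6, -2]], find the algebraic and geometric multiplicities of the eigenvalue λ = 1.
The characteristic polynomial is (x - 1)^2(x + 2)^2, so the factor x - 1 appears with exponent 2: the algebraic multiplicity is 2.

rank(A - I) = 3, so the eigenspace has dimension 4 - 3 = 1: the geometric multiplicity is 1.

Since 1 < 2, A is not diagonalizable.

algebraic multiplicity 2, geometric multiplicity 1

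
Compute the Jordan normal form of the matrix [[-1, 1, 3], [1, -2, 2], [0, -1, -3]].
J = [[-2, 1, 0], [0, -2, 1], [0, 0, -2]]

The characteristic polynomial is det(xI - A) = (x + 2)^3, so the eigenvalues are -2 (algebraic multiplicity 3).

For λ = -2: rank(A + 2I) = 2, rank((A + 2I)^2) = 1, rank((A + 2I)^3) = 0. The eigenspace has dimension 3 - 2 = 1, so there is 1 Jordan block; the rank sequence gives block sizes [3].

Assembling the blocks gives the Jordan form J above.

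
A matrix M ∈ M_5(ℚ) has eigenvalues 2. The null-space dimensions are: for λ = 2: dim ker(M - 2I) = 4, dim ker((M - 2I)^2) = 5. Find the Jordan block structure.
Jordan blocks: (2, 2), (2, 1), (2, 1), (2, 1)

λ = 2: successive nullity increments [4, 1] count blocks of size ≥ k; block sizes are [2, 1, 1, 1].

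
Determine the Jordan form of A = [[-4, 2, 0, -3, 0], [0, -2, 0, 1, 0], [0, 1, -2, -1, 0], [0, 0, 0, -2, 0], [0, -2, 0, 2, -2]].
The characteristic polynomial is det(xI - A) = (x + 2)^4(x + 4), so the eigenvalues are -4 (algebraic multiplicity 1), -2 (algebraic multiplicity 4).

For λ = -4: algebraic multiplicity 1 gives one 1×1 block.

For λ = -2: rank(A + 2I) = 3, rank((A + 2I)^2) = 2, rank((A + 2I)^3) = 1. The eigenspace has dimension 5 - 3 = 2, so there are 2 Jordan blocks; the rank sequence gives block sizes [3, 1].

Assembling the blocks gives the Jordan form J above.

J = [[-4, 0, 0, 0, 0], [0, -2, 1, 0, 0], [0, 0, -2, 1, 0], [0, 0, 0, -2, 0], [0, 0, 0, 0, -2]]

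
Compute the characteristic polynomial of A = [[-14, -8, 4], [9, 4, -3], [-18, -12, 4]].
xI - A = [[x + 14, 8, -4], [-9, x - 4, 3], [18, 12, x - 4]].

Expanding det(xI - A) along the first row:
det(xI - A) = + (x + 14)·det([[x - 4, 3], [12, x - 4]]) - (8)·det([[-9, 3], [18, x - 4]]) + (-4)·det([[-9, x - 4], [18, 12]]).

Evaluating gives χ_A(x) = x^3 + 6x^2 + 12x + 8 = (x + 2)^3.

χ_A(x) = (x + 2)^3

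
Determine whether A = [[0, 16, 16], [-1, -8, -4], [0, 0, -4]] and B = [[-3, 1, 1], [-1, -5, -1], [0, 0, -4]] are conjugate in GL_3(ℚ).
Two matrices over a field are similar if and only if they have the same invariant factors.

Both A and B have characteristic polynomial (x + 4)^3 and minimal polynomial (x + 4)^2. Computing further, both have invariant factors x + 4, (x + 4)^2. Hence A and B are similar.

Yes.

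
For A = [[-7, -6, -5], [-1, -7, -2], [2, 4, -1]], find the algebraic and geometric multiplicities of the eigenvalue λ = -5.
The characteristic polynomial is (x + 5)^3, so the factor x + 5 appears with exponent 3: the algebraic multiplicity is 3.

rank(A + 5I) = 2, so the eigenspace has dimension 3 - 2 = 1: the geometric multiplicity is 1.

Since 1 < 3, A is not diagonalizable.

algebraic multiplicity 3, geometric multiplicity 1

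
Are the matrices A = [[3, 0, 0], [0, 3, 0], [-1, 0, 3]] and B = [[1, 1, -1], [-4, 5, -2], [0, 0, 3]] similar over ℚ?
Yes.

Two matrices over a field are similar if and only if they have the same invariant factors.

Both A and B have characteristic polynomial (x - 3)^3 and minimal polynomial (x - 3)^2. Computing further, both have invariant factors x - 3, (x - 3)^2. Hence A and B are similar.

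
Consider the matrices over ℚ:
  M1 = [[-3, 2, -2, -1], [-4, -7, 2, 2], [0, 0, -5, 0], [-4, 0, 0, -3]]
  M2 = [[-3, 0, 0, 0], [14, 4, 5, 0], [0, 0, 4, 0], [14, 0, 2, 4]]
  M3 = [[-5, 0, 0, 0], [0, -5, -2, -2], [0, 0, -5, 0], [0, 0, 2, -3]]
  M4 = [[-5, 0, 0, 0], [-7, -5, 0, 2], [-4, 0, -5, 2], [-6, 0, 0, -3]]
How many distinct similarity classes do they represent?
3 classes: {M1, M4}, {M2}, {M3}

Characteristic polynomials: χ_{M1} = (x + 3)(x + 5)^3, χ_{M2} = (x - 4)^3(x + 3), χ_{M3} = (x + 3)(x + 5)^3, χ_{M4} = (x + 3)(x + 5)^3.

{M1, M4}: invariant factors x + 5, (x + 3)(x + 5)^2.

{M2}: invariant factors x - 4, (x - 4)^2(x + 3).

{M3}: invariant factors x + 5, x + 5, (x + 3)(x + 5).

Matrices are similar if and only if their invariant-factor lists agree; the partition into similarity classes is {M1, M4}, {M2}, {M3}.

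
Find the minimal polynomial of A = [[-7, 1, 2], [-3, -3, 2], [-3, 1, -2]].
The characteristic polynomial factors as (x + 4)^3. The minimal polynomial is ∏(x - λ)^{k_λ} where k_λ is the size of the largest Jordan block at λ.

For λ = -4: rank(A + 4I) = 1, and the largest Jordan block has size 2 (the smallest k with rank((A + 4I)^k) = rank((A + 4I)^(k+1))).

So m_A(x) = (x + 4)^2.

m_A(x) = (x + 4)^2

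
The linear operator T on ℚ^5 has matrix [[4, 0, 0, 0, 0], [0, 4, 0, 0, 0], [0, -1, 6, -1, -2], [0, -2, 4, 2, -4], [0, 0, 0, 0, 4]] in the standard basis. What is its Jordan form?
J = [[4, 1, 0, 0, 0], [0, 4, 0, 0, 0], [0, 0, 4, 0, 0], [0, 0, 0, 4, 0], [0, 0, 0, 0, 4]]

The characteristic polynomial is det(xI - A) = (x - 4)^5, so the eigenvalues are 4 (algebraic multiplicity 5).

For λ = 4: rank(A - 4I) = 1, rank((A - 4I)^2) = 0. The eigenspace has dimension 5 - 1 = 4, so there are 4 Jordan blocks; the rank sequence gives block sizes [2, 1, 1, 1].

Assembling the blocks gives the Jordan form J above.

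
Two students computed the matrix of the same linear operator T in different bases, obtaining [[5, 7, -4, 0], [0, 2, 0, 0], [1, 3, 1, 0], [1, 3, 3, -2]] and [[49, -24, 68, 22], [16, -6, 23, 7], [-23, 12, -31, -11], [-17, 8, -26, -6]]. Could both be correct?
Both have characteristic polynomial (x - 3)^2(x - 2)(x + 2), but the minimal polynomial of A is (x - 3)^2(x - 2)(x + 2) while the minimal polynomial of B is (x - 3)(x - 2)(x + 2). The minimal polynomial is a similarity invariant, so A and B are not similar.

No.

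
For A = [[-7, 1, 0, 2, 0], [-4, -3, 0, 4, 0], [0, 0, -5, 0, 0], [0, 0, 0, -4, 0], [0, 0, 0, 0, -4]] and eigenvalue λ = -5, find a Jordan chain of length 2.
We seek v_1 ∈ ker((A + 5I)^2) \ ker(A + 5I), then set v_{i+1} = (A + 5I) v_i.

One such chain is v_1 = [[-1, -1, -1, 0, 0]]^T, v_2 = [[1, 2, 0, 0, 0]]^T. Check: (A + 5I) v_2 = [[0, 0, 0, 0, 0]]^T = 0.

v_1 = [[-1, -1, -1, 0, 0]]^T, v_2 = [[1, 2, 0, 0, 0]]^T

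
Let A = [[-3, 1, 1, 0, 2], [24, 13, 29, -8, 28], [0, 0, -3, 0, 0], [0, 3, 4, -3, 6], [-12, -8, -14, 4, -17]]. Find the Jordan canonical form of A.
J = [[-3, 1, 0, 0, 0], [0, -3, 1, 0, 0], [0, 0, -3, 0, 0], [0, 0, 0, -3, 0], [0, 0, 0, 0, -1]]

The characteristic polynomial is det(xI - A) = (x + 1)(x + 3)^4, so the eigenvalues are -3 (algebraic multiplicity 4), -1 (algebraic multiplicity 1).

For λ = -3: rank(A + 3I) = 3, rank((A + 3I)^2) = 2, rank((A + 3I)^3) = 1. The eigenspace has dimension 5 - 3 = 2, so there are 2 Jordan blocks; the rank sequence gives block sizes [3, 1].

For λ = -1: algebraic multiplicity 1 gives one 1×1 block.

Assembling the blocks gives the Jordan form J above.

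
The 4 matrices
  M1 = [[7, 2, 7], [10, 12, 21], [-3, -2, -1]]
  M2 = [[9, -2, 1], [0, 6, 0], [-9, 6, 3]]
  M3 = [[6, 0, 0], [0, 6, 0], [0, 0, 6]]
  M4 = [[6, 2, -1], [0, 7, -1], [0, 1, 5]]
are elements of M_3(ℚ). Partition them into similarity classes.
3 classes: {M1, M4}, {M2}, {M3}

Characteristic polynomials: χ_{M1} = (x - 6)^3, χ_{M2} = (x - 6)^3, χ_{M3} = (x - 6)^3, χ_{M4} = (x - 6)^3.

{M1, M4}: invariant factors (x - 6)^3.

{M2}: invariant factors x - 6, (x - 6)^2.

{M3}: invariant factors x - 6, x - 6, x - 6.

Matrices are similar if and only if their invariant-factor lists agree; the partition into similarity classes is {M1, M4}, {M2}, {M3}.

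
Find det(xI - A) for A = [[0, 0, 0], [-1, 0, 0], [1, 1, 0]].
xI - A = [[x, 0, 0], [1, x, 0], [-1, -1, x]].

Expanding det(xI - A) along the first row:
det(xI - A) = + (x)·det([[x, 0], [-1, x]]) - (0)·det([[1, 0], [-1, x]]) + (0)·det([[1, x], [-1, -1]]).

Evaluating gives χ_A(x) = x^3.

χ_A(x) = x^3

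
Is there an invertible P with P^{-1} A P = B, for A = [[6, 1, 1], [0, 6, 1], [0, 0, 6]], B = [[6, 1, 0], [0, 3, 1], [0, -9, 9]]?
Yes.

Two matrices over a field are similar if and only if they have the same invariant factors.

Both A and B have characteristic polynomial (x - 6)^3 and minimal polynomial (x - 6)^3. Computing further, both have invariant factors (x - 6)^3. Hence A and B are similar.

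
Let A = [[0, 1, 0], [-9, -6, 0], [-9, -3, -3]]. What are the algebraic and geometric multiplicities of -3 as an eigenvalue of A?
The characteristic polynomial is (x + 3)^3, so the factor x + 3 appears with exponent 3: the algebraic multiplicity is 3.

rank(A + 3I) = 1, so the eigenspace has dimension 3 - 1 = 2: the geometric multiplicity is 2.

Since 2 < 3, A is not diagonalizable.

algebraic multiplicity 3, geometric multiplicity 2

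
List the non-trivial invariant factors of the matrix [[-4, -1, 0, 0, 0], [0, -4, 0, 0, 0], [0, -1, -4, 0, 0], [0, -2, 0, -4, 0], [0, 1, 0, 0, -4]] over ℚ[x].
x + 4, x + 4, x + 4, (x + 4)^2

The Jordan structure of A has elementary divisors (x + 4)^2, (x + 4), (x + 4), (x + 4). Arranging the block sizes at each eigenvalue in decreasing order and taking row products gives the invariant factors.

Invariant factors (smallest first, each dividing the next): x + 4, x + 4, x + 4, (x + 4)^2.

Check: the last factor (x + 4)^2 is the minimal polynomial, and the product (x + 4)^5 is the characteristic polynomial.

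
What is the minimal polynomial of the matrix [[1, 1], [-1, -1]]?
m_A(x) = x^2

The characteristic polynomial factors as x^2. The minimal polynomial is ∏(x - λ)^{k_λ} where k_λ is the size of the largest Jordan block at λ.

For λ = 0: rank(A) = 1, and the largest Jordan block has size 2 (the smallest k with rank(A^k) = rank(A^(k+1))).

So m_A(x) = x^2.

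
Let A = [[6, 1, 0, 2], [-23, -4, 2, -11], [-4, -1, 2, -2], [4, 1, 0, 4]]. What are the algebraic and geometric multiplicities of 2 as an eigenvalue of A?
The characteristic polynomial is (x - 2)^4, so the factor x - 2 appears with exponent 4: the algebraic multiplicity is 4.

rank(A - 2I) = 2, so the eigenspace has dimension 4 - 2 = 2: the geometric multiplicity is 2.

Since 2 < 4, A is not diagonalizable.

algebraic multiplicity 4, geometric multiplicity 2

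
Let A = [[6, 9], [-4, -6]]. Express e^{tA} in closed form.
e^{tA} = [[6*t + 1, 9*t], [-4*t, 1 - 6*t]]

A has Jordan form J = [[0, 1], [0, 0]] with A = PJP^{-1}, so e^{tA} = P e^{tJ} P^{-1}.

For a Jordan block J_k(λ), e^{tJ_k(λ)} = e^{λt} · (I + tN + t^2 N^2/2! + ... + t^{k-1} N^{k-1}/(k-1)!) where N is the nilpotent superdiagonal part.

Assembling the blocks and conjugating back gives the entries of e^{tA} as shown above.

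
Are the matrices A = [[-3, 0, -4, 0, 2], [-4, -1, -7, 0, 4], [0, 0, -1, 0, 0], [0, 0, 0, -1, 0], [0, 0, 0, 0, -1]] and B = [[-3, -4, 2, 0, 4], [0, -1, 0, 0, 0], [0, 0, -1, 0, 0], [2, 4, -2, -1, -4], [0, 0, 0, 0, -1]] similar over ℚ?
Both have characteristic polynomial (x + 1)^4(x + 3), but the minimal polynomial of A is (x + 1)^2(x + 3) while the minimal polynomial of B is (x + 1)(x + 3). The minimal polynomial is a similarity invariant, so A and B are not similar.

No.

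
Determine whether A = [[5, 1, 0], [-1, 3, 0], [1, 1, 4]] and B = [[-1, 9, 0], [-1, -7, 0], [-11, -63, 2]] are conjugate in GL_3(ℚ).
No.

trace(A) = 12 but trace(B) = -6. The trace is a similarity invariant, so A and B are not similar.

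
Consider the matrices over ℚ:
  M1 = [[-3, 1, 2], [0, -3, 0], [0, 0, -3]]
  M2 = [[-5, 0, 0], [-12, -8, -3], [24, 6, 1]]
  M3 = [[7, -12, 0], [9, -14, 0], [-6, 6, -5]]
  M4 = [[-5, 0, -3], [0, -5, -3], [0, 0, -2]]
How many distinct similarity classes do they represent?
Characteristic polynomials: χ_{M1} = (x + 3)^3, χ_{M2} = (x + 2)(x + 5)^2, χ_{M3} = (x + 2)(x + 5)^2, χ_{M4} = (x + 2)(x + 5)^2.

{M1}: invariant factors x + 3, (x + 3)^2.

{M2, M3, M4}: invariant factors x + 5, (x + 2)(x + 5).

Matrices are similar if and only if their invariant-factor lists agree; the partition into similarity classes is {M1}, {M2, M3, M4}.

2 classes: {M1}, {M2, M3, M4}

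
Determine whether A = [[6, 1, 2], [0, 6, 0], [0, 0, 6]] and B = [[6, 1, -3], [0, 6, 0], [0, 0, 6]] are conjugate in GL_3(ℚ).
Yes.

Two matrices over a field are similar if and only if they have the same invariant factors.

Both A and B have characteristic polynomial (x - 6)^3 and minimal polynomial (x - 6)^2. Computing further, both have invariant factors x - 6, (x - 6)^2. Hence A and B are similar.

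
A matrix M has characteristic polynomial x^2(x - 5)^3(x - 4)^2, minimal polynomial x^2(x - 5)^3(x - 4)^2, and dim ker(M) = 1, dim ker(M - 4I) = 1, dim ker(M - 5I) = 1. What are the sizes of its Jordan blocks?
Jordan blocks: (0, 2), (4, 2), (5, 3)

λ = 0: algebraic multiplicity 2 (exponent in χ_M), largest block size 2 (exponent in m_M), 1 block (geometric multiplicity). This forces block sizes [2].
λ = 4: algebraic multiplicity 2 (exponent in χ_M), largest block size 2 (exponent in m_M), 1 block (geometric multiplicity). This forces block sizes [2].
λ = 5: algebraic multiplicity 3 (exponent in χ_M), largest block size 3 (exponent in m_M), 1 block (geometric multiplicity). This forces block sizes [3].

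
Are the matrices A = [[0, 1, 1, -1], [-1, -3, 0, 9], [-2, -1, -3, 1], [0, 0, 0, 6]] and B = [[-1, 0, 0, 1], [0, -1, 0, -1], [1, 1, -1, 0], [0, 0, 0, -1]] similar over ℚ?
No.

trace(A) = 0 but trace(B) = -4. The trace is a similarity invariant, so A and B are not similar.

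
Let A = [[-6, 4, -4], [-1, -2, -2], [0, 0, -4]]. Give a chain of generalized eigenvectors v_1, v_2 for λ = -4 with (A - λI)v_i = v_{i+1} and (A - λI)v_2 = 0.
v_1 = [[-1, 0, 0]]^T, v_2 = [[2, 1, 0]]^T

We seek v_1 ∈ ker((A + 4I)^2) \ ker(A + 4I), then set v_{i+1} = (A + 4I) v_i.

One such chain is v_1 = [[-1, 0, 0]]^T, v_2 = [[2, 1, 0]]^T. Check: (A + 4I) v_2 = [[0, 0, 0]]^T = 0.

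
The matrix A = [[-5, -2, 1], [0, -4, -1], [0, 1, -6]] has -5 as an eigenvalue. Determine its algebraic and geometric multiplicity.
algebraic multiplicity 3, geometric multiplicity 1

The characteristic polynomial is (x + 5)^3, so the factor x + 5 appears with exponent 3: the algebraic multiplicity is 3.

rank(A + 5I) = 2, so the eigenspace has dimension 3 - 2 = 1: the geometric multiplicity is 1.

Since 1 < 3, A is not diagonalizable.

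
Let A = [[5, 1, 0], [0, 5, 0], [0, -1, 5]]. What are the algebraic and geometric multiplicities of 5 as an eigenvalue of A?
algebraic multiplicity 3, geometric multiplicity 2

The characteristic polynomial is (x - 5)^3, so the factor x - 5 appears with exponent 3: the algebraic multiplicity is 3.

rank(A - 5I) = 1, so the eigenspace has dimension 3 - 1 = 2: the geometric multiplicity is 2.

Since 2 < 3, A is not diagonalizable.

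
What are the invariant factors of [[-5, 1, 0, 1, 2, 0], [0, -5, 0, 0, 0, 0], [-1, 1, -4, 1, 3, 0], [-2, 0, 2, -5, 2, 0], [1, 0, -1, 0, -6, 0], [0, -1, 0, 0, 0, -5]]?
(x + 5)^2, (x + 5)^2, (x + 5)^2

The Jordan structure of A has elementary divisors (x + 5)^2, (x + 5)^2, (x + 5)^2. Arranging the block sizes at each eigenvalue in decreasing order and taking row products gives the invariant factors.

Invariant factors (smallest first, each dividing the next): (x + 5)^2, (x + 5)^2, (x + 5)^2.

Check: the last factor (x + 5)^2 is the minimal polynomial, and the product (x + 5)^6 is the characteristic polynomial.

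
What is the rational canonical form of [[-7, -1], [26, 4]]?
The invariant factors of A (the non-unit diagonal entries of the Smith normal form of xI - A over ℚ[x]) are x^2 + 3x - 2, each dividing the next. The characteristic polynomial is their product, x^2 + 3x - 2.

The rational canonical form is the block-diagonal matrix of companion matrices C(f_i):
R = [[0, 2], [1, -3]].

Note the characteristic polynomial does not split into linear factors over ℚ, so A has no Jordan form over ℚ; the rational canonical form exists over any field.

R = [[0, 2], [1, -3]]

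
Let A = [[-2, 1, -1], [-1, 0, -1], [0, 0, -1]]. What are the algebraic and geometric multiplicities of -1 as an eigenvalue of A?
algebraic multiplicity 3, geometric multiplicity 2

The characteristic polynomial is (x + 1)^3, so the factor x + 1 appears with exponent 3: the algebraic multiplicity is 3.

rank(A + I) = 1, so the eigenspace has dimension 3 - 1 = 2: the geometric multiplicity is 2.

Since 2 < 3, A is not diagonalizable.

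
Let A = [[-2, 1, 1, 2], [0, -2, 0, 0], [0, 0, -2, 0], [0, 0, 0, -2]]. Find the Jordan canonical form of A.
The characteristic polynomial is det(xI - A) = (x + 2)^4, so the eigenvalues are -2 (algebraic multiplicity 4).

For λ = -2: rank(A + 2I) = 1, rank((A + 2I)^2) = 0. The eigenspace has dimension 4 - 1 = 3, so there are 3 Jordan blocks; the rank sequence gives block sizes [2, 1, 1].

Assembling the blocks gives the Jordan form J above.

J = [[-2, 1, 0, 0], [0, -2, 0, 0], [0, 0, -2, 0], [0, 0, 0, -2]]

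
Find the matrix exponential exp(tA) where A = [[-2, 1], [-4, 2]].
e^{tA} = [[1 - 2*t, t], [-4*t, 2*t + 1]]

A has Jordan form J = [[0, 1], [0, 0]] with A = PJP^{-1}, so e^{tA} = P e^{tJ} P^{-1}.

For a Jordan block J_k(λ), e^{tJ_k(λ)} = e^{λt} · (I + tN + t^2 N^2/2! + ... + t^{k-1} N^{k-1}/(k-1)!) where N is the nilpotent superdiagonal part.

Assembling the blocks and conjugating back gives the entries of e^{tA} as shown above.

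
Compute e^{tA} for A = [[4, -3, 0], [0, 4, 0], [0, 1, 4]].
A has Jordan form J = [[4, 1, 0], [0, 4, 0], [0, 0, 4]] with A = PJP^{-1}, so e^{tA} = P e^{tJ} P^{-1}.

For a Jordan block J_k(λ), e^{tJ_k(λ)} = e^{λt} · (I + tN + t^2 N^2/2! + ... + t^{k-1} N^{k-1}/(k-1)!) where N is the nilpotent superdiagonal part.

Assembling the blocks and conjugating back gives the entries of e^{tA} as shown above.

e^{tA} = [[e^{4*t}, -3*t*e^{4*t}, 0], [0, e^{4*t}, 0], [0, t*e^{4*t}, e^{4*t}]]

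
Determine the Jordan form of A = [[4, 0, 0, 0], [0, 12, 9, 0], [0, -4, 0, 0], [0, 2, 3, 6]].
The characteristic polynomial is det(xI - A) = (x - 6)^3(x - 4), so the eigenvalues are 4 (algebraic multiplicity 1), 6 (algebraic multiplicity 3).

For λ = 4: algebraic multiplicity 1 gives one 1×1 block.

For λ = 6: rank(A - 6I) = 2, rank((A - 6I)^2) = 1. The eigenspace has dimension 4 - 2 = 2, so there are 2 Jordan blocks; the rank sequence gives block sizes [2, 1].

Assembling the blocks gives the Jordan form J above.

J = [[4, 0, 0, 0], [0, 6, 1, 0], [0, 0, 6, 0], [0, 0, 0, 6]]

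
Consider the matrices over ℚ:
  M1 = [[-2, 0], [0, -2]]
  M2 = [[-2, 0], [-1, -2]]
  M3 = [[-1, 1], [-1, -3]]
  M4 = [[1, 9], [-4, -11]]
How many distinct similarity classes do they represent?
3 classes: {M1}, {M2, M3}, {M4}

Characteristic polynomials: χ_{M1} = (x + 2)^2, χ_{M2} = (x + 2)^2, χ_{M3} = (x + 2)^2, χ_{M4} = (x + 5)^2.

{M1}: invariant factors x + 2, x + 2.

{M2, M3}: invariant factors (x + 2)^2.

{M4}: invariant factors (x + 5)^2.

Matrices are similar if and only if their invariant-factor lists agree; the partition into similarity classes is {M1}, {M2, M3}, {M4}.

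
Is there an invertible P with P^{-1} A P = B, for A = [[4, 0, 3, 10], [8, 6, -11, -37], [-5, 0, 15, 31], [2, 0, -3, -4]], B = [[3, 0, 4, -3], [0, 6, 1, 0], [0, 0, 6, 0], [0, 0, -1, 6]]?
Both have characteristic polynomial (x - 6)^3(x - 3), but the minimal polynomial of A is (x - 6)^3(x - 3) while the minimal polynomial of B is (x - 6)^2(x - 3). The minimal polynomial is a similarity invariant, so A and B are not similar.

No.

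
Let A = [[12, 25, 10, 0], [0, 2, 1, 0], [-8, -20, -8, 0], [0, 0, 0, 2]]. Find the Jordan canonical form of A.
J = [[2, 1, 0, 0], [0, 2, 1, 0], [0, 0, 2, 0], [0, 0, 0, 2]]

The characteristic polynomial is det(xI - A) = (x - 2)^4, so the eigenvalues are 2 (algebraic multiplicity 4).

For λ = 2: rank(A - 2I) = 2, rank((A - 2I)^2) = 1, rank((A - 2I)^3) = 0. The eigenspace has dimension 4 - 2 = 2, so there are 2 Jordan blocks; the rank sequence gives block sizes [3, 1].

Assembling the blocks gives the Jordan form J above.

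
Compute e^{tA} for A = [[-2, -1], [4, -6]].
e^{tA} = [[(2*t + 1)*e^{-4*t}, -t*e^{-4*t}], [4*t*e^{-4*t}, (1 - 2*t)*e^{-4*t}]]

A has Jordan form J = [[-4, 1], [0, -4]] with A = PJP^{-1}, so e^{tA} = P e^{tJ} P^{-1}.

For a Jordan block J_k(λ), e^{tJ_k(λ)} = e^{λt} · (I + tN + t^2 N^2/2! + ... + t^{k-1} N^{k-1}/(k-1)!) where N is the nilpotent superdiagonal part.

Assembling the blocks and conjugating back gives the entries of e^{tA} as shown above.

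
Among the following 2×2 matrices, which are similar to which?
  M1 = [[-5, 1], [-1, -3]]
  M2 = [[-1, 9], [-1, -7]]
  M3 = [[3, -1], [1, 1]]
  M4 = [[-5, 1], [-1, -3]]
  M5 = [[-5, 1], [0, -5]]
Characteristic polynomials: χ_{M1} = (x + 4)^2, χ_{M2} = (x + 4)^2, χ_{M3} = (x - 2)^2, χ_{M4} = (x + 4)^2, χ_{M5} = (x + 5)^2.

{M1, M2, M4}: invariant factors (x + 4)^2.

{M3}: invariant factors (x - 2)^2.

{M5}: invariant factors (x + 5)^2.

Matrices are similar if and only if their invariant-factor lists agree; the partition into similarity classes is {M1, M2, M4}, {M3}, {M5}.

3 classes: {M1, M2, M4}, {M3}, {M5}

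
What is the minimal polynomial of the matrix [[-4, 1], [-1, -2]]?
m_A(x) = (x + 3)^2

The characteristic polynomial factors as (x + 3)^2. The minimal polynomial is ∏(x - λ)^{k_λ} where k_λ is the size of the largest Jordan block at λ.

For λ = -3: rank(A + 3I) = 1, and the largest Jordan block has size 2 (the smallest k with rank((A + 3I)^k) = rank((A + 3I)^(k+1))).

So m_A(x) = (x + 3)^2.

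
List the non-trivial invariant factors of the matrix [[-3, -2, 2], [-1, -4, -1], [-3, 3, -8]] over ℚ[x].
x + 5, (x + 5)^2

The Jordan structure of A has elementary divisors (x + 5)^2, (x + 5). Arranging the block sizes at each eigenvalue in decreasing order and taking row products gives the invariant factors.

Invariant factors (smallest first, each dividing the next): x + 5, (x + 5)^2.

Check: the last factor (x + 5)^2 is the minimal polynomial, and the product (x + 5)^3 is the characteristic polynomial.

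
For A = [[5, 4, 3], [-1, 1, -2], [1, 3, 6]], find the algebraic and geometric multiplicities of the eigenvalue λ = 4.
The characteristic polynomial is (x - 4)^3, so the factor x - 4 appears with exponent 3: the algebraic multiplicity is 3.

rank(A - 4I) = 2, so the eigenspace has dimension 3 - 2 = 1: the geometric multiplicity is 1.

Since 1 < 3, A is not diagonalizable.

algebraic multiplicity 3, geometric multiplicity 1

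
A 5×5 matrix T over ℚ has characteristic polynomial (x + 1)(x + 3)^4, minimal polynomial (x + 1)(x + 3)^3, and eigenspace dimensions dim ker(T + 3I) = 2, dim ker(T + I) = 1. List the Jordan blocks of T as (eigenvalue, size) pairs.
λ = -3: algebraic multiplicity 4 (exponent in χ_T), largest block size 3 (exponent in m_T), 2 blocks (geometric multiplicity). These force block sizes [3, 1].
λ = -1: algebraic multiplicity 1 (exponent in χ_T), largest block size 1 (exponent in m_T), 1 block (geometric multiplicity). This forces block sizes [1].

Jordan blocks: (-3, 3), (-3, 1), (-1, 1)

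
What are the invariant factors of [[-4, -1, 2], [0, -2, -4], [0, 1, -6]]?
x + 4, (x + 4)^2

The Jordan structure of A has elementary divisors (x + 4)^2, (x + 4). Arranging the block sizes at each eigenvalue in decreasing order and taking row products gives the invariant factors.

Invariant factors (smallest first, each dividing the next): x + 4, (x + 4)^2.

Check: the last factor (x + 4)^2 is the minimal polynomial, and the product (x + 4)^3 is the characteristic polynomial.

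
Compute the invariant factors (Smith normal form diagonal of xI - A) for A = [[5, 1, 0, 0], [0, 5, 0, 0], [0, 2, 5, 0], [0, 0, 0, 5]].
The Jordan structure of A has elementary divisors (x - 5)^2, (x - 5), (x - 5). Arranging the block sizes at each eigenvalue in decreasing order and taking row products gives the invariant factors.

Invariant factors (smallest first, each dividing the next): x - 5, x - 5, (x - 5)^2.

Check: the last factor (x - 5)^2 is the minimal polynomial, and the product (x - 5)^4 is the characteristic polynomial.

x - 5, x - 5, (x - 5)^2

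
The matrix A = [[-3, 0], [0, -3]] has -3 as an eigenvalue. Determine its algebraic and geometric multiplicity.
algebraic multiplicity 2, geometric multiplicity 2

The characteristic polynomial is (x + 3)^2, so the factor x + 3 appears with exponent 2: the algebraic multiplicity is 2.

rank(A + 3I) = 0, so the eigenspace has dimension 2 - 0 = 2: the geometric multiplicity is 2.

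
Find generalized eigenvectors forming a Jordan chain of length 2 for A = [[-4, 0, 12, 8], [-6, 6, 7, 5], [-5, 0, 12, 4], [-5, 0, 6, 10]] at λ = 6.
v_1 = [[1, 0, 1, 0]]^T, v_2 = [[2, 1, 1, 1]]^T

We seek v_1 ∈ ker((A - 6I)^2) \ ker(A - 6I), then set v_{i+1} = (A - 6I) v_i.

One such chain is v_1 = [[1, 0, 1, 0]]^T, v_2 = [[2, 1, 1, 1]]^T. Check: (A - 6I) v_2 = [[0, 0, 0, 0]]^T = 0.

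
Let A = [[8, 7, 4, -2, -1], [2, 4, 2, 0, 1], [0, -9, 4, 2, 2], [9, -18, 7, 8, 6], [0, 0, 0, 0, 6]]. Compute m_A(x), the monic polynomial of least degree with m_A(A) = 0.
The characteristic polynomial factors as (x - 6)^5. The minimal polynomial is ∏(x - λ)^{k_λ} where k_λ is the size of the largest Jordan block at λ.

For λ = 6: rank(A - 6I) = 3, and the largest Jordan block has size 3 (the smallest k with rank((A - 6I)^k) = rank((A - 6I)^(k+1))).

So m_A(x) = (x - 6)^3.

m_A(x) = (x - 6)^3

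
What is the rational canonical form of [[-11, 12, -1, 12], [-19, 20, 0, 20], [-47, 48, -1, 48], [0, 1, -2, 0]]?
The invariant factors of A (the non-unit diagonal entries of the Smith normal form of xI - A over ℚ[x]) are (x^2 - 4x + 6)^2, each dividing the next. The characteristic polynomial is their product, (x^2 - 4x + 6)^2.

The rational canonical form is the block-diagonal matrix of companion matrices C(f_i):
R = [[0, 0, 0, -36], [1, 0, 0, 48], [0, 1, 0, -28], [0, 0, 1, 8]].

Note the characteristic polynomial does not split into linear factors over ℚ, so A has no Jordan form over ℚ; the rational canonical form exists over any field.

R = [[0, 0, 0, -36], [1, 0, 0, 48], [0, 1, 0, -28], [0, 0, 1, 8]]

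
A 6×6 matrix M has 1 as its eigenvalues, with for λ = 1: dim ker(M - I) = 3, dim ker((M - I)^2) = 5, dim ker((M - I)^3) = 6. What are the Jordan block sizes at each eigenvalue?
λ = 1: successive nullity increments [3, 2, 1] count blocks of size ≥ k; block sizes are [3, 2, 1].

Jordan blocks: (1, 3), (1, 2), (1, 1)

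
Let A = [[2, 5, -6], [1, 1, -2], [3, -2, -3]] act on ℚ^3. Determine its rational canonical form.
The invariant factors of A (the non-unit diagonal entries of the Smith normal form of xI - A over ℚ[x]) are x^3 + 2x - 1, each dividing the next. The characteristic polynomial is their product, x^3 + 2x - 1.

The rational canonical form is the block-diagonal matrix of companion matrices C(f_i):
R = [[0, 0, 1], [1, 0, -2], [0, 1, 0]].

Note the characteristic polynomial does not split into linear factors over ℚ, so A has no Jordan form over ℚ; the rational canonical form exists over any field.

R = [[0, 0, 1], [1, 0, -2], [0, 1, 0]]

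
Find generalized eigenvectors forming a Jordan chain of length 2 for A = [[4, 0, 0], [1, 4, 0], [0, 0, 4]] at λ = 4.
v_1 = [[1, 2, 0]]^T, v_2 = [[0, 1, 0]]^T

We seek v_1 ∈ ker((A - 4I)^2) \ ker(A - 4I), then set v_{i+1} = (A - 4I) v_i.

One such chain is v_1 = [[1, 2, 0]]^T, v_2 = [[0, 1, 0]]^T. Check: (A - 4I) v_2 = [[0, 0, 0]]^T = 0.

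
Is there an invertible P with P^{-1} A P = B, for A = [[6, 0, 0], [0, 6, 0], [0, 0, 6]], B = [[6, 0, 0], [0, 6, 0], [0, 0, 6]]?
Yes.

Two matrices over a field are similar if and only if they have the same invariant factors.

Both A and B have characteristic polynomial (x - 6)^3 and minimal polynomial x - 6. Computing further, both have invariant factors x - 6, x - 6, x - 6. Hence A and B are similar.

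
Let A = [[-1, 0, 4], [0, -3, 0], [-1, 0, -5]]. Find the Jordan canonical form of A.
The characteristic polynomial is det(xI - A) = (x + 3)^3, so the eigenvalues are -3 (algebraic multiplicity 3).

For λ = -3: rank(A + 3I) = 1, rank((A + 3I)^2) = 0. The eigenspace has dimension 3 - 1 = 2, so there are 2 Jordan blocks; the rank sequence gives block sizes [2, 1].

Assembling the blocks gives the Jordan form J above.

J = [[-3, 1, 0], [0, -3, 0], [0, 0, -3]]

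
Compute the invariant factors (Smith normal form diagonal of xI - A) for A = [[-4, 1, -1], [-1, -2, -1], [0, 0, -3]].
The Jordan structure of A has elementary divisors (x + 3)^2, (x + 3). Arranging the block sizes at each eigenvalue in decreasing order and taking row products gives the invariant factors.

Invariant factors (smallest first, each dividing the next): x + 3, (x + 3)^2.

Check: the last factor (x + 3)^2 is the minimal polynomial, and the product (x + 3)^3 is the characteristic polynomial.

x + 3, (x + 3)^2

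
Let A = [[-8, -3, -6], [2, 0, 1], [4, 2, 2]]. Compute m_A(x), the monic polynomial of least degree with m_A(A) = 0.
The characteristic polynomial factors as (x + 2)^3. The minimal polynomial is ∏(x - λ)^{k_λ} where k_λ is the size of the largest Jordan block at λ.

For λ = -2: rank(A + 2I) = 2, and the largest Jordan block has size 3 (the smallest k with rank((A + 2I)^k) = rank((A + 2I)^(k+1))).

So m_A(x) = (x + 2)^3.

m_A(x) = (x + 2)^3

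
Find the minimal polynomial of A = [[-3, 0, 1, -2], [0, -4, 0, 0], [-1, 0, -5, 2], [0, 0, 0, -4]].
The characteristic polynomial factors as (x + 4)^4. The minimal polynomial is ∏(x - λ)^{k_λ} where k_λ is the size of the largest Jordan block at λ.

For λ = -4: rank(A + 4I) = 1, and the largest Jordan block has size 2 (the smallest k with rank((A + 4I)^k) = rank((A + 4I)^(k+1))).

So m_A(x) = (x + 4)^2.

m_A(x) = (x + 4)^2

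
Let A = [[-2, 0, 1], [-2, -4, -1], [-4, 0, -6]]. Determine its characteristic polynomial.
χ_A(x) = (x + 4)^3

xI - A = [[x + 2, 0, -1], [2, x + 4, 1], [4, 0, x + 6]].

Expanding det(xI - A) along the first row:
det(xI - A) = + (x + 2)·det([[x + 4, 1], [0, x + 6]]) - (0)·det([[2, 1], [4, x + 6]]) + (-1)·det([[2, x + 4], [4, 0]]).

Evaluating gives χ_A(x) = x^3 + 12x^2 + 48x + 64 = (x + 4)^3.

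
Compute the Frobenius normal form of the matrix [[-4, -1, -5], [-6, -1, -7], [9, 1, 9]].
R = [[0, 0, 2], [1, 0, -5], [0, 1, 4]]

The invariant factors of A (the non-unit diagonal entries of the Smith normal form of xI - A over ℚ[x]) are (x - 2)(x - 1)^2, each dividing the next. The characteristic polynomial is their product, (x - 2)(x - 1)^2.

The rational canonical form is the block-diagonal matrix of companion matrices C(f_i):
R = [[0, 0, 2], [1, 0, -5], [0, 1, 4]].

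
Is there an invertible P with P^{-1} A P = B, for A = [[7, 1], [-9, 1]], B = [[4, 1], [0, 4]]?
Two matrices over a field are similar if and only if they have the same invariant factors.

Both A and B have characteristic polynomial (x - 4)^2 and minimal polynomial (x - 4)^2. Computing further, both have invariant factors (x - 4)^2. Hence A and B are similar.

Yes.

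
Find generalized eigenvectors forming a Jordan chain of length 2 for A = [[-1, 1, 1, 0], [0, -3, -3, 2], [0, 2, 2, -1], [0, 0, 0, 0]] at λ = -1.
v_1 = [[1, 3, -2, 0]]^T, v_2 = [[1, 0, 0, 0]]^T

We seek v_1 ∈ ker((A + I)^2) \ ker(A + I), then set v_{i+1} = (A + I) v_i.

One such chain is v_1 = [[1, 3, -2, 0]]^T, v_2 = [[1, 0, 0, 0]]^T. Check: (A + I) v_2 = [[0, 0, 0, 0]]^T = 0.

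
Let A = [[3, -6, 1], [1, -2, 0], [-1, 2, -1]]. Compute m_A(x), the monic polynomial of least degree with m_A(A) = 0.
The characteristic polynomial factors as x^3. The minimal polynomial is ∏(x - λ)^{k_λ} where k_λ is the size of the largest Jordan block at λ.

For λ = 0: rank(A) = 2, and the largest Jordan block has size 3 (the smallest k with rank(A^k) = rank(A^(k+1))).

So m_A(x) = x^3.

m_A(x) = x^3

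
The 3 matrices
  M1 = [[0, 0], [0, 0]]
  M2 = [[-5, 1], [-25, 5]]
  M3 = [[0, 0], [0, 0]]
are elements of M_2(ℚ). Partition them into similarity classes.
Characteristic polynomials: χ_{M1} = x^2, χ_{M2} = x^2, χ_{M3} = x^2.

{M1, M3}: invariant factors x, x.

{M2}: invariant factors x^2.

Matrices are similar if and only if their invariant-factor lists agree; the partition into similarity classes is {M1, M3}, {M2}.

2 classes: {M1, M3}, {M2}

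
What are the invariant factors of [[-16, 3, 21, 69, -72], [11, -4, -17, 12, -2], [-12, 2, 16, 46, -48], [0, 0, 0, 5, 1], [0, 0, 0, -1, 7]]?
The Jordan structure of A has elementary divisors (x + 3)^2, (x - 2), (x - 6)^2. Arranging the block sizes at each eigenvalue in decreasing order and taking row products gives the invariant factors.

Invariant factors (smallest first, each dividing the next): (x - 6)^2(x - 2)(x + 3)^2.

Check: the last factor (x - 6)^2(x - 2)(x + 3)^2 is the minimal polynomial, and the product (x - 6)^2(x - 2)(x + 3)^2 is the characteristic polynomial.

(x - 6)^2(x - 2)(x + 3)^2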